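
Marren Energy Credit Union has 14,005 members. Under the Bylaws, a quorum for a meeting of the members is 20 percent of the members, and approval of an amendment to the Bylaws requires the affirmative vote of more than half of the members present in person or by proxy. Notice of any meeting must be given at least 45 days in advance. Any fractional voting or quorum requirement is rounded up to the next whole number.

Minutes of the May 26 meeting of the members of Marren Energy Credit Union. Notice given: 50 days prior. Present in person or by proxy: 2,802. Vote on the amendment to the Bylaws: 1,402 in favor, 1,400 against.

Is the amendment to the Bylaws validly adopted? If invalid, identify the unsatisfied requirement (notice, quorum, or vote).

Notice: 50 days given; 45 required. Satisfied.
Quorum: 20% of 14,005 = 2,801; 2,802 present. Satisfied.
Vote: requires a majority of those present (2,802); a majority of 2802 is 1402, so 1,402 needed; 1,402 in favor. Satisfied.

Valid — all requirements satisfied.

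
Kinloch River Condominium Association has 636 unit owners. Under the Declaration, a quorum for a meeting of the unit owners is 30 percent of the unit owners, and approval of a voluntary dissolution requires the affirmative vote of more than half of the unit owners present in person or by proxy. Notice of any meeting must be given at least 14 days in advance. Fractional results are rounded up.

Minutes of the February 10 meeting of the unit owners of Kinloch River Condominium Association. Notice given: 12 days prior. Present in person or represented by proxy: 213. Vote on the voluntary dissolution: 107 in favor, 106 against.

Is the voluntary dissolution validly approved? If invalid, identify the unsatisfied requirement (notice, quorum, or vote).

Notice: 12 days given; 14 required. Not satisfied.
Quorum: 30% of 636 = 190.80, rounded up to 191; 213 present. Satisfied.
Vote: requires a majority of those present (213); a majority of 213 is 107, so 107 needed; 107 in favor. Satisfied.

Invalid — notice requirement not satisfied.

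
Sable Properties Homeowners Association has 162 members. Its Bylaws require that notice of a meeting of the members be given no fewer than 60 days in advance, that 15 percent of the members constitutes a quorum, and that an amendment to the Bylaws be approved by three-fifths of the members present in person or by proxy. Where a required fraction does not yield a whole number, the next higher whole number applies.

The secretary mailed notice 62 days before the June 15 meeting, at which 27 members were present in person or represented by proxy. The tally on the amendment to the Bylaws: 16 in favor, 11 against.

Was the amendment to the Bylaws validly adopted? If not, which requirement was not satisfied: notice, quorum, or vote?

Notice: 62 days given; 60 required. Satisfied.
Quorum: 15% of 162 = 24.30, rounded up to 25; 27 present. Satisfied.
Vote: requires three-fifths of those present (27); 3/5 of 27 = 16.20, rounded up to 17, so 17 needed; 16 in favor. Not satisfied.

Invalid — vote requirement not satisfied.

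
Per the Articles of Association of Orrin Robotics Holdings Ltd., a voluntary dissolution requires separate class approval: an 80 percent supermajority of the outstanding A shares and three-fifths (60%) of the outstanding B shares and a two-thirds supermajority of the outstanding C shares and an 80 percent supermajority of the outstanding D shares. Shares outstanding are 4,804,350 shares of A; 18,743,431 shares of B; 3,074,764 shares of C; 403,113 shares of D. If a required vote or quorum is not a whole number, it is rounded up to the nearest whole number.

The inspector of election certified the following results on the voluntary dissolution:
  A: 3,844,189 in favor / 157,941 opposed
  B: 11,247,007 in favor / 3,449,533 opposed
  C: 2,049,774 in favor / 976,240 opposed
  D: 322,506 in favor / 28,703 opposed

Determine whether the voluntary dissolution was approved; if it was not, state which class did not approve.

A: 4/5 of 4804350 = 3843480; 3,843,480 required, 3,844,189 in favor — approved.
B: 3/5 of 18743431 = 11246058.60, rounded up to 11246059; 11,246,059 required, 11,247,007 in favor — approved.
C: 2/3 of 3074764 = 2049842.67, rounded up to 2049843; 2,049,843 required, 2,049,774 in favor — not approved.
D: 4/5 of 403113 = 322490.40, rounded up to 322491; 322,491 required, 322,506 in favor — approved.

Not approved — the C shares did not give the required vote.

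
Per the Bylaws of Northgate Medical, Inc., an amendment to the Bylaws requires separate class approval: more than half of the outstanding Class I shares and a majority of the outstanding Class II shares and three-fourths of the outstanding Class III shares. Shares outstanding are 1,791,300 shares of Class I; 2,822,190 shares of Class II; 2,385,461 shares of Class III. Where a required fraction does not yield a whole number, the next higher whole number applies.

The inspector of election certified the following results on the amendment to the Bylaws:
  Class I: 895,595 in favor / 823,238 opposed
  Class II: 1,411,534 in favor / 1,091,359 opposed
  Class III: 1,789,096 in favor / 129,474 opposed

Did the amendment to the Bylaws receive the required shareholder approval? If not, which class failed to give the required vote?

Not approved — the Class I shares did not give the required vote.

Class I: a majority of 1791300 is 895651; 895,651 required, 895,595 in favor — not approved.
Class II: a majority of 2822190 is 1411096; 1,411,096 required, 1,411,534 in favor — approved.
Class III: 3/4 of 2385461 = 1789095.75, rounded up to 1789096; 1,789,096 required, 1,789,096 in favor — approved.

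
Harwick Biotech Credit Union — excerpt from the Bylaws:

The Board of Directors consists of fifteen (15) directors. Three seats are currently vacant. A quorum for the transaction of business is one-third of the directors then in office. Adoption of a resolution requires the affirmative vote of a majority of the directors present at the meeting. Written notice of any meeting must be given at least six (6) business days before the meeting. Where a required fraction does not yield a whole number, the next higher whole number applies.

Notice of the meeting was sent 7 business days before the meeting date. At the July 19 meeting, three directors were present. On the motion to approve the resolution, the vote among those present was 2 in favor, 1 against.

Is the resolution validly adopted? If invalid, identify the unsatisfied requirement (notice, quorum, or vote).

Invalid — quorum requirement not satisfied.

Notice: 7 business days given; 6 required (7 ≥ 6). Satisfied.
Quorum: 3 present; quorum is 4. Not satisfied.
Vote: the resolution requires a majority of the directors present (3). A majority of 3 is 2, so 2 affirmative votes are needed; 2 voted in favor. Satisfied. (Moot — without a quorum no business can be validly transacted.)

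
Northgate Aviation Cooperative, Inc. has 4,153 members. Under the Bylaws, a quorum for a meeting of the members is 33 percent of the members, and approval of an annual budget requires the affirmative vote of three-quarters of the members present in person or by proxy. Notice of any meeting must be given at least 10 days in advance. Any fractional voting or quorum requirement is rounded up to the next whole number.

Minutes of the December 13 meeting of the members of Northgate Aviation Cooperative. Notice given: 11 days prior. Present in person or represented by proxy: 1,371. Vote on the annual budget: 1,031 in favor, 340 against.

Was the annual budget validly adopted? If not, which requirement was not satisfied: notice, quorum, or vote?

Notice: 11 days given; 10 required. Satisfied.
Quorum: 33% of 4,153 = 1,370.49, rounded up to 1,371; 1,371 present. Satisfied.
Vote: requires three-fourths of those present (1,371); 3/4 of 1371 = 1028.25, rounded up to 1029, so 1,029 needed; 1,031 in favor. Satisfied.

Valid — all requirements satisfied.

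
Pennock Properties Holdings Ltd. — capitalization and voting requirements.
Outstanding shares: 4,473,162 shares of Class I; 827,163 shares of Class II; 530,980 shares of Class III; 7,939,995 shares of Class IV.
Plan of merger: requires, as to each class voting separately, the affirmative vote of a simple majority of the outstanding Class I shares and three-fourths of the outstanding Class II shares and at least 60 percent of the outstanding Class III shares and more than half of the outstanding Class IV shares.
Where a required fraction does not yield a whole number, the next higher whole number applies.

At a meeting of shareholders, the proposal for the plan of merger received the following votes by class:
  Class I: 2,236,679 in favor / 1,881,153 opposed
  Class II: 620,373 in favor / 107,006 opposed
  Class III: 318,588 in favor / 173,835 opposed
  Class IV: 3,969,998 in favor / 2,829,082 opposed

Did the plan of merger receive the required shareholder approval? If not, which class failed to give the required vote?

Class I: a majority of 4473162 is 2236582; 2,236,582 required, 2,236,679 in favor — approved.
Class II: 3/4 of 827163 = 620372.25, rounded up to 620373; 620,373 required, 620,373 in favor — approved.
Class III: 3/5 of 530980 = 318588; 318,588 required, 318,588 in favor — approved.
Class IV: a majority of 7939995 is 3969998; 3,969,998 required, 3,969,998 in favor — approved.

Approved — every class gave the required vote.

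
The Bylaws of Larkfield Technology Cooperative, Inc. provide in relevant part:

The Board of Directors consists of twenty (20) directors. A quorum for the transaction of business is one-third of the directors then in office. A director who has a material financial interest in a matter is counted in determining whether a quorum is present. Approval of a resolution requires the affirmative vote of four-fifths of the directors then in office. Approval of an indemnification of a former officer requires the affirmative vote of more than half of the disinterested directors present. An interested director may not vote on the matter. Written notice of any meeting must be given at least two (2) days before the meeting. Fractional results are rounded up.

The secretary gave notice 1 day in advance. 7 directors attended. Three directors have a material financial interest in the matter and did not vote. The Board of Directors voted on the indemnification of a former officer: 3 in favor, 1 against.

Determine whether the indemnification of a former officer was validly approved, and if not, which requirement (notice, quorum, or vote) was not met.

Notice: 1 day given; 2 required (1 < 2). Not satisfied.
Quorum: 7 present (interested directors count toward quorum); quorum is 7. Satisfied.
Vote: the indemnification of a former officer requires a majority of the disinterested directors present (7 − 3 = 4). A majority of 4 is 3, so 3 affirmative votes are needed; 3 voted in favor. Satisfied.

Invalid — notice requirement not satisfied.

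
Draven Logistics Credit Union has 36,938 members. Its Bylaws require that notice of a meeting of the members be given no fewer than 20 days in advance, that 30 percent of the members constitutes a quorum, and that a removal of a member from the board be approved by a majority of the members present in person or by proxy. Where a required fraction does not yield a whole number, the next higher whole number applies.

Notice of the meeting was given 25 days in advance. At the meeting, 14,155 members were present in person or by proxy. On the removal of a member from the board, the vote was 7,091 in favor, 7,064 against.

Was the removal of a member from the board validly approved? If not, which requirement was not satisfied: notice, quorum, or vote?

Valid — all requirements satisfied.

Notice: 25 days given; 20 required. Satisfied.
Quorum: 30% of 36,938 = 11,081.40, rounded up to 11,082; 14,155 present. Satisfied.
Vote: requires a majority of those present (14,155); a majority of 14155 is 7078, so 7,078 needed; 7,091 in favor. Satisfied.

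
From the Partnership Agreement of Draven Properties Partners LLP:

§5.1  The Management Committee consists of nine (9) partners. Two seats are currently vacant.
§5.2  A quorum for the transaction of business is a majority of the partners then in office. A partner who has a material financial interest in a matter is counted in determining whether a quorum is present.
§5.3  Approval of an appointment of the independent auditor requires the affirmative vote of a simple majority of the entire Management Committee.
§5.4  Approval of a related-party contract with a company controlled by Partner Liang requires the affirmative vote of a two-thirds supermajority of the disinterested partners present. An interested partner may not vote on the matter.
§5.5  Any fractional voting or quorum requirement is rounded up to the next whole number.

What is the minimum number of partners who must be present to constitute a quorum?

A majority of 7 is 4.

4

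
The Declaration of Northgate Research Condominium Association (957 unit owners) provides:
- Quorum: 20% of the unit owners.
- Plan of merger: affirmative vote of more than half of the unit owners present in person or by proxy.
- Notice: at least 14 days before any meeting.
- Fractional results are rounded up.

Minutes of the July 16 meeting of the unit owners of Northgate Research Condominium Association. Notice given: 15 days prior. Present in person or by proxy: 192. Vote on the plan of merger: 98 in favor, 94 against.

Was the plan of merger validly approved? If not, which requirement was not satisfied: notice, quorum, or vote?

Notice: 15 days given; 14 required. Satisfied.
Quorum: 20% of 957 = 191.40, rounded up to 192; 192 present. Satisfied.
Vote: requires a majority of those present (192); a majority of 192 is 97, so 97 needed; 98 in favor. Satisfied.

Valid — all requirements satisfied.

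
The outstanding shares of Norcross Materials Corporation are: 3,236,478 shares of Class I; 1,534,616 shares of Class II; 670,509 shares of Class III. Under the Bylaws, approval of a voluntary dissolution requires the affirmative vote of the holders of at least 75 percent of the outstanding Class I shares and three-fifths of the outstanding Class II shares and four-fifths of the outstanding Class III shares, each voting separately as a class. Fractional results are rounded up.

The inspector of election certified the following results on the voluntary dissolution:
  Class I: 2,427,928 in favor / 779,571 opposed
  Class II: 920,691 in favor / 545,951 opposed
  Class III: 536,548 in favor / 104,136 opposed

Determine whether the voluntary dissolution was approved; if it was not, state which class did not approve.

Not approved — the Class II shares did not give the required vote.

Class I: 3/4 of 3236478 = 2427358.50, rounded up to 2427359; 2,427,359 required, 2,427,928 in favor — approved.
Class II: 3/5 of 1534616 = 920769.60, rounded up to 920770; 920,770 required, 920,691 in favor — not approved.
Class III: 4/5 of 670509 = 536407.20, rounded up to 536408; 536,408 required, 536,548 in favor — approved.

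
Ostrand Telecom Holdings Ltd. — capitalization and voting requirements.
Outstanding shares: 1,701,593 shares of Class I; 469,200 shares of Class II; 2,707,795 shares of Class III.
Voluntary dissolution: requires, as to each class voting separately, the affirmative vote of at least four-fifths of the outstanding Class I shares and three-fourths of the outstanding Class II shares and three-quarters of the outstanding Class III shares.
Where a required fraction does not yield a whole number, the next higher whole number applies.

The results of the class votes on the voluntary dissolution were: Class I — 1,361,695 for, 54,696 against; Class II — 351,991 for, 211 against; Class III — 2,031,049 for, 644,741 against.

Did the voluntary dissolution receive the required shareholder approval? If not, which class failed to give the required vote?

Approved — every class gave the required vote.

Class I: 4/5 of 1701593 = 1361274.40, rounded up to 1361275; 1,361,275 required, 1,361,695 in favor — approved.
Class II: 3/4 of 469200 = 351900; 351,900 required, 351,991 in favor — approved.
Class III: 3/4 of 2707795 = 2030846.25, rounded up to 2030847; 2,030,847 required, 2,031,049 in favor — approved.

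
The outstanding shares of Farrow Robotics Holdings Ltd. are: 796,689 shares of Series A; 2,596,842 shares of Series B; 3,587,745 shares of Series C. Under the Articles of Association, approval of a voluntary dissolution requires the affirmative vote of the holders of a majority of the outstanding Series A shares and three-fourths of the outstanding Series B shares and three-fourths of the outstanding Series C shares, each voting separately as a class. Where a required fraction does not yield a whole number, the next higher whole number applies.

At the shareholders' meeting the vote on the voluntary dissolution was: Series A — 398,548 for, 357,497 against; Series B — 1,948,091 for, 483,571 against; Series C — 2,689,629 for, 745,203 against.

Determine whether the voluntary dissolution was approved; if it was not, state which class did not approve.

Series A: a majority of 796689 is 398345; 398,345 required, 398,548 in favor — approved.
Series B: 3/4 of 2596842 = 1947631.50, rounded up to 1947632; 1,947,632 required, 1,948,091 in favor — approved.
Series C: 3/4 of 3587745 = 2690808.75, rounded up to 2690809; 2,690,809 required, 2,689,629 in favor — not approved.

Not approved — the Series C shares did not give the required vote.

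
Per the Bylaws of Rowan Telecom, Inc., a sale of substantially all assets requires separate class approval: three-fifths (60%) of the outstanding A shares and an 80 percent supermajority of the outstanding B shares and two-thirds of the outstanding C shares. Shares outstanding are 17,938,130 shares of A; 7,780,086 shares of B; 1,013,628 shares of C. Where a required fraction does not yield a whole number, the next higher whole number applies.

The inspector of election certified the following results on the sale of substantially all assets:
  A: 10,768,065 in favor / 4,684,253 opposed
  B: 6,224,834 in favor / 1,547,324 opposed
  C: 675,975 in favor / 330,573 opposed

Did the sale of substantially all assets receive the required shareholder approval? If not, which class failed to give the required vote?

A: 3/5 of 17938130 = 10762878; 10,762,878 required, 10,768,065 in favor — approved.
B: 4/5 of 7780086 = 6224068.80, rounded up to 6224069; 6,224,069 required, 6,224,834 in favor — approved.
C: 2/3 of 1013628 = 675752; 675,752 required, 675,975 in favor — approved.

Approved — every class gave the required vote.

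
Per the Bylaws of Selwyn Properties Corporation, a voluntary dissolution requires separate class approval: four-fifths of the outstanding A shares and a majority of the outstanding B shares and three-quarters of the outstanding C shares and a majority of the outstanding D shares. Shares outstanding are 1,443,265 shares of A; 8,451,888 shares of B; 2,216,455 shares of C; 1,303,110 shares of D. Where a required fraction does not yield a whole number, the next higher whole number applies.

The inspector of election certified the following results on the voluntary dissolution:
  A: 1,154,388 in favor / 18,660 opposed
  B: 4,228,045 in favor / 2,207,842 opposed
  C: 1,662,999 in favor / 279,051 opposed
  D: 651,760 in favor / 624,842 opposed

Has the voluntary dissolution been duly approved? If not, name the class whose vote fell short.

A: 4/5 of 1443265 = 1154612; 1,154,612 required, 1,154,388 in favor — not approved.
B: a majority of 8451888 is 4225945; 4,225,945 required, 4,228,045 in favor — approved.
C: 3/4 of 2216455 = 1662341.25, rounded up to 1662342; 1,662,342 required, 1,662,999 in favor — approved.
D: a majority of 1303110 is 651556; 651,556 required, 651,760 in favor — approved.

Not approved — the A shares did not give the required vote.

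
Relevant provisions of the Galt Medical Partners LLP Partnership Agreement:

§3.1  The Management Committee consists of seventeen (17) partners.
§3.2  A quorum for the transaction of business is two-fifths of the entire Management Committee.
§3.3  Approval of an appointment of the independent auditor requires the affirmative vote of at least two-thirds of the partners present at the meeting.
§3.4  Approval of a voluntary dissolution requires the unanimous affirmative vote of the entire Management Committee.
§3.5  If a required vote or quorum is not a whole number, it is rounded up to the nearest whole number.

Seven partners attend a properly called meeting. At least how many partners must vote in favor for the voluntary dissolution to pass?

17

The voluntary dissolution requires the unanimous vote of the entire Management Committee (17).
Unanimous means all 17.
(Only 7 can vote, so the voluntary dissolution cannot pass at this meeting, but the required vote is still 17.)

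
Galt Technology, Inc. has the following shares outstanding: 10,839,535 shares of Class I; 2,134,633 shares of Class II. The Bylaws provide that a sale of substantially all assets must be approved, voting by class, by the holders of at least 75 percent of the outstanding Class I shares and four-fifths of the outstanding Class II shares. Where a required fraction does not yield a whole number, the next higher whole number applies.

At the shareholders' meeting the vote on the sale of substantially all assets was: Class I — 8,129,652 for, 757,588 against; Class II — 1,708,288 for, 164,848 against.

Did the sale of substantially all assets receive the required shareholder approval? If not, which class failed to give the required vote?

Approved — every class gave the required vote.

Class I: 3/4 of 10839535 = 8129651.25, rounded up to 8129652; 8,129,652 required, 8,129,652 in favor — approved.
Class II: 4/5 of 2134633 = 1707706.40, rounded up to 1707707; 1,707,707 required, 1,708,288 in favor — approved.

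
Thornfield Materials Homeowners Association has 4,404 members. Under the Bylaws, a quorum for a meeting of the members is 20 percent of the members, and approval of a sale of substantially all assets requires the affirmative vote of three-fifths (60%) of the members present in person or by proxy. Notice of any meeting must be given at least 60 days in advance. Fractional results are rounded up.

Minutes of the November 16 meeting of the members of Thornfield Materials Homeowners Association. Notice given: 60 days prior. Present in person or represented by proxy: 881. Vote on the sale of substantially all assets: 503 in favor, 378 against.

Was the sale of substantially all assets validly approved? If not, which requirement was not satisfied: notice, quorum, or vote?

Notice: 60 days given; 60 required. Satisfied.
Quorum: 20% of 4,404 = 880.80, rounded up to 881; 881 present. Satisfied.
Vote: requires three-fifths of those present (881); 3/5 of 881 = 528.60, rounded up to 529, so 529 needed; 503 in favor. Not satisfied.

Invalid — vote requirement not satisfied.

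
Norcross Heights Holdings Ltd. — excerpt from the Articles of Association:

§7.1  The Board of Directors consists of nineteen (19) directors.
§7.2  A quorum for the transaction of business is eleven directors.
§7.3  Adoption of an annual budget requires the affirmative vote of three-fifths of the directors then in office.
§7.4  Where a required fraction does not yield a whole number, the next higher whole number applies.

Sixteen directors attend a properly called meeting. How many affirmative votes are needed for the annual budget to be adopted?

The annual budget requires three-fifths of the directors then in office (19).
3/5 of 19 = 11.40, rounded up to 12.

12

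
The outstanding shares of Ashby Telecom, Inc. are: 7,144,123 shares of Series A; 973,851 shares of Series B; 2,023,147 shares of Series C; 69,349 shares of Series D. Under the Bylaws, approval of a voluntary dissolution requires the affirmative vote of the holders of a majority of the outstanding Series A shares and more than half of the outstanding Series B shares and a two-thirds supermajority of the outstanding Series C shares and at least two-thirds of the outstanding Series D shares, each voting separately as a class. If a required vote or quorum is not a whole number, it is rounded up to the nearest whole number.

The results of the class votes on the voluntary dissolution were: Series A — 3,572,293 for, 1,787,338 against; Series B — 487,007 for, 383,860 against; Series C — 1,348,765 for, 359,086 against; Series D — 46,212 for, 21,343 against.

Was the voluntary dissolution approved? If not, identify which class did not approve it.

Not approved — the Series D shares did not give the required vote.

Series A: a majority of 7144123 is 3572062; 3,572,062 required, 3,572,293 in favor — approved.
Series B: a majority of 973851 is 486926; 486,926 required, 487,007 in favor — approved.
Series C: 2/3 of 2023147 = 1348764.67, rounded up to 1348765; 1,348,765 required, 1,348,765 in favor — approved.
Series D: 2/3 of 69349 = 46232.67, rounded up to 46233; 46,233 required, 46,212 in favor — not approved.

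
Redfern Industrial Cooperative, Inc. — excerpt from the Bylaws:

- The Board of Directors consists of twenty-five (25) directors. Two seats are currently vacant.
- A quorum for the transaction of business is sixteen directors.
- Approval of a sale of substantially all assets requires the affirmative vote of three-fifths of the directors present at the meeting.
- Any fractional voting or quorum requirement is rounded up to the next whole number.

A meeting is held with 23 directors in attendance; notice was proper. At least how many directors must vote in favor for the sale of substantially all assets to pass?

14

The sale of substantially all assets requires three-fifths of the directors present (23).
3/5 of 23 = 13.80, rounded up to 14.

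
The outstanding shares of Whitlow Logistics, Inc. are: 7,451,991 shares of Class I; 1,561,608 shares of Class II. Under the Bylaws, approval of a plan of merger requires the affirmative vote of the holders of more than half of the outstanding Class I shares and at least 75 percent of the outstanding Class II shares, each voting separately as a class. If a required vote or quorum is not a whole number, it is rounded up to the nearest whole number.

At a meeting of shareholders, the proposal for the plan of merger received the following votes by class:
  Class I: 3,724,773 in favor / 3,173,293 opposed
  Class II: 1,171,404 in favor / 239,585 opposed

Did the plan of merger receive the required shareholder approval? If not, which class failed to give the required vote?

Not approved — the Class I shares did not give the required vote.

Class I: a majority of 7451991 is 3725996; 3,725,996 required, 3,724,773 in favor — not approved.
Class II: 3/4 of 1561608 = 1171206; 1,171,206 required, 1,171,404 in favor — approved.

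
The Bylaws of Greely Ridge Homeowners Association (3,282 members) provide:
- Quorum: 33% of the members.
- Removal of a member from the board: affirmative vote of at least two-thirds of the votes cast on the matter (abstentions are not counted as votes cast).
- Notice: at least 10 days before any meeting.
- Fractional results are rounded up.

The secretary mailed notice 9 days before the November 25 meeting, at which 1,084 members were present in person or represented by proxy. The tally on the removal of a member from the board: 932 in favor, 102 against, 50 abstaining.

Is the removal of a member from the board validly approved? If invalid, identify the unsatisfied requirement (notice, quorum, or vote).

Invalid — notice requirement not satisfied.

Notice: 9 days given; 10 required. Not satisfied.
Quorum: 33% of 3,282 = 1,083.06, rounded up to 1,084; 1,084 present. Satisfied.
Vote: requires two-thirds of the votes cast (1,084 − 50 abstaining = 1,034); 2/3 of 1034 = 689.33, rounded up to 690, so 690 needed; 932 in favor. Satisfied.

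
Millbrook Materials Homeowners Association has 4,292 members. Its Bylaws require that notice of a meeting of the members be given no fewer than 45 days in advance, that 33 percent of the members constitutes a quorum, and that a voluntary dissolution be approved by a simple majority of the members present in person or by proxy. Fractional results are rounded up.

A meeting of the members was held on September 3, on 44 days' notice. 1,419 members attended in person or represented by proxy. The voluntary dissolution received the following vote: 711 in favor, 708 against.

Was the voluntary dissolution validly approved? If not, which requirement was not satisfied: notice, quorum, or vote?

Notice: 44 days given; 45 required. Not satisfied.
Quorum: 33% of 4,292 = 1,416.36, rounded up to 1,417; 1,419 present. Satisfied.
Vote: requires a majority of those present (1,419); a majority of 1419 is 710, so 710 needed; 711 in favor. Satisfied.

Invalid — notice requirement not satisfied.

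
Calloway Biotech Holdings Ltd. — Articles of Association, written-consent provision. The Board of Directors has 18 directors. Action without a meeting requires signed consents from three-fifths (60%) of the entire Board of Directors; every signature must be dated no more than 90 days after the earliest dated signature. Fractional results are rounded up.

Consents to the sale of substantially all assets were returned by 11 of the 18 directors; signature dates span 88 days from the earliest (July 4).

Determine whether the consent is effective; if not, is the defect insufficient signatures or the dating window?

Effective — both the signature and dating-window requirements are satisfied.

Signatures required: three-fifths (60%) of 18 — 3/5 of 18 = 10.80, rounded up to 11, so 11 needed; 11 signed. Sufficient.
Dating window: the latest signature is 88 days after the earliest; the limit is 90 days. Within the window.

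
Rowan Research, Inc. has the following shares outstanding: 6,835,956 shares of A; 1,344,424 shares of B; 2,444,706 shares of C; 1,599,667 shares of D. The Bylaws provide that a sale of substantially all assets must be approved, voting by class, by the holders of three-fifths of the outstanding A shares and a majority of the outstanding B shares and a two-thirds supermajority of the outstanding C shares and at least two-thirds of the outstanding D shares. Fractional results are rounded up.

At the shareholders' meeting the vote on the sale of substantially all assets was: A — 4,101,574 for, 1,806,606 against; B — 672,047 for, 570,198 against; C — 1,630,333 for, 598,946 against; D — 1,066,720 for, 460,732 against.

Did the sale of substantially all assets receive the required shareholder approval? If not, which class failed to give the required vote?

A: 3/5 of 6835956 = 4101573.60, rounded up to 4101574; 4,101,574 required, 4,101,574 in favor — approved.
B: a majority of 1344424 is 672213; 672,213 required, 672,047 in favor — not approved.
C: 2/3 of 2444706 = 1629804; 1,629,804 required, 1,630,333 in favor — approved.
D: 2/3 of 1599667 = 1066444.67, rounded up to 1066445; 1,066,445 required, 1,066,720 in favor — approved.

Not approved — the B shares did not give the required vote.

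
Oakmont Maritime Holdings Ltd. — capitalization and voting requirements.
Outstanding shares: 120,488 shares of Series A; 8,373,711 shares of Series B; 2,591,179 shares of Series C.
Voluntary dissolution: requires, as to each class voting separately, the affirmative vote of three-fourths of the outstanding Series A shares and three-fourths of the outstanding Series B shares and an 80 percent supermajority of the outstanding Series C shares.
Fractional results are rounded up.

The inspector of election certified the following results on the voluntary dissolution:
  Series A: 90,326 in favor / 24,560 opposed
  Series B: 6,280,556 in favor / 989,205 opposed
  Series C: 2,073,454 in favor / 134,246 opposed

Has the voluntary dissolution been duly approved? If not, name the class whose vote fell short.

Series A: 3/4 of 120488 = 90366; 90,366 required, 90,326 in favor — not approved.
Series B: 3/4 of 8373711 = 6280283.25, rounded up to 6280284; 6,280,284 required, 6,280,556 in favor — approved.
Series C: 4/5 of 2591179 = 2072943.20, rounded up to 2072944; 2,072,944 required, 2,073,454 in favor — approved.

Not approved — the Series A shares did not give the required vote.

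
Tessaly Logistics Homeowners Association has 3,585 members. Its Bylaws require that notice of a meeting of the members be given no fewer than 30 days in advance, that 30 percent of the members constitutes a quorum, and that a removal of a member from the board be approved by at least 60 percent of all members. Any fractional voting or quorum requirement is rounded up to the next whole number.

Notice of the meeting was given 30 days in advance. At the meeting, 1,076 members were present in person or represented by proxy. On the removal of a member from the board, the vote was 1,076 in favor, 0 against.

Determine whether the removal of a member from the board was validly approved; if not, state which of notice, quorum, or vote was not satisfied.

Notice: 30 days given; 30 required. Satisfied.
Quorum: 30% of 3,585 = 1,075.50, rounded up to 1,076; 1,076 present. Satisfied.
Vote: requires three-fifths of all members (3,585); 3/5 of 3585 = 2151, so 2,151 needed; 1,076 in favor. Not satisfied.

Invalid — vote requirement not satisfied.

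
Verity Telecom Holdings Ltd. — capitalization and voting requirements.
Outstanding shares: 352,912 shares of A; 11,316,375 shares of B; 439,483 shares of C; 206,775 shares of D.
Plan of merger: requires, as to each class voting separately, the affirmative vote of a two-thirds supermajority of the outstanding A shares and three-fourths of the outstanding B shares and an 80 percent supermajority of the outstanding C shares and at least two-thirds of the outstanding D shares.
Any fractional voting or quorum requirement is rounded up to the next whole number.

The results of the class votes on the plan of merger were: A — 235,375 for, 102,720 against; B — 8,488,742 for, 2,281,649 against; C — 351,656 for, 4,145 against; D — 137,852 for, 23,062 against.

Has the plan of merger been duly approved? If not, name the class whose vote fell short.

Approved — every class gave the required vote.

A: 2/3 of 352912 = 235274.67, rounded up to 235275; 235,275 required, 235,375 in favor — approved.
B: 3/4 of 11316375 = 8487281.25, rounded up to 8487282; 8,487,282 required, 8,488,742 in favor — approved.
C: 4/5 of 439483 = 351586.40, rounded up to 351587; 351,587 required, 351,656 in favor — approved.
D: 2/3 of 206775 = 137850; 137,850 required, 137,852 in favor — approved.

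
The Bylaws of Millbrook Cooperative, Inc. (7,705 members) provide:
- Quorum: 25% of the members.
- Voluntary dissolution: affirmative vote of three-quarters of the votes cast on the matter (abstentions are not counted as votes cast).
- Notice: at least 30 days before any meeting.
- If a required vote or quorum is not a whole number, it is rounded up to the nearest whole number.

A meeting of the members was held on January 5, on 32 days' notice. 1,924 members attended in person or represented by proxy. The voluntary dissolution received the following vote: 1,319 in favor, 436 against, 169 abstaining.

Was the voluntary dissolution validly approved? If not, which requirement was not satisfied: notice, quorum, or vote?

Notice: 32 days given; 30 required. Satisfied.
Quorum: 25% of 7,705 = 1,926.25, rounded up to 1,927; 1,924 present. Not satisfied.
Vote: requires three-fourths of the votes cast (1,924 − 169 abstaining = 1,755); 3/4 of 1755 = 1316.25, rounded up to 1317, so 1,317 needed; 1,319 in favor. Satisfied.

Invalid — quorum requirement not satisfied.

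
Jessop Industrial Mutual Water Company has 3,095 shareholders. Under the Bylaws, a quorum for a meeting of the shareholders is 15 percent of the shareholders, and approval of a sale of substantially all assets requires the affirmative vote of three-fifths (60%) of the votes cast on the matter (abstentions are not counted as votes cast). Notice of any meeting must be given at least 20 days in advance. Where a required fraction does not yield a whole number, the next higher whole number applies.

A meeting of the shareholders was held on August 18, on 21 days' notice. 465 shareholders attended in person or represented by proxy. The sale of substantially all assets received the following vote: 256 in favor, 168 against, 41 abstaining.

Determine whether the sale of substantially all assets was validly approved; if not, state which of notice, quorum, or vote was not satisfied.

Notice: 21 days given; 20 required. Satisfied.
Quorum: 15% of 3,095 = 464.25, rounded up to 465; 465 present. Satisfied.
Vote: requires three-fifths of the votes cast (465 − 41 abstaining = 424); 3/5 of 424 = 254.40, rounded up to 255, so 255 needed; 256 in favor. Satisfied.

Valid — all requirements satisfied.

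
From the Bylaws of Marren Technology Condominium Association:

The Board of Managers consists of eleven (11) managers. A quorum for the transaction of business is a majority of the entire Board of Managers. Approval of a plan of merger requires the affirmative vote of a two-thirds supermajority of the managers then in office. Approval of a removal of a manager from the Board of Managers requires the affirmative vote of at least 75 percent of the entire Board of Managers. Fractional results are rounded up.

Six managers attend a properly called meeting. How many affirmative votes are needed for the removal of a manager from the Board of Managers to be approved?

9

The removal of a manager from the Board of Managers requires three-fourths of the entire Board of Managers (11).
3/4 of 11 = 8.25, rounded up to 9.
(Only 6 can vote, so the removal of a manager from the Board of Managers cannot pass at this meeting, but the required vote is still 9.)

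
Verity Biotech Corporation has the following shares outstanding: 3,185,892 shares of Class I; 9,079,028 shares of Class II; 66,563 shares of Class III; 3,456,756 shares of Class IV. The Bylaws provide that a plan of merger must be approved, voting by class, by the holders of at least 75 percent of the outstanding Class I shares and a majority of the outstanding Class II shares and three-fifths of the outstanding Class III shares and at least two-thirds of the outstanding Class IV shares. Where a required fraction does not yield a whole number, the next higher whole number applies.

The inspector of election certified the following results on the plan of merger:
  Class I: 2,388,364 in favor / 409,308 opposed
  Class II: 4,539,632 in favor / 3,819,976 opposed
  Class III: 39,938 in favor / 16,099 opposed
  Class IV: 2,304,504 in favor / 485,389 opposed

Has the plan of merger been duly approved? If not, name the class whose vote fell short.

Class I: 3/4 of 3185892 = 2389419; 2,389,419 required, 2,388,364 in favor — not approved.
Class II: a majority of 9079028 is 4539515; 4,539,515 required, 4,539,632 in favor — approved.
Class III: 3/5 of 66563 = 39937.80, rounded up to 39938; 39,938 required, 39,938 in favor — approved.
Class IV: 2/3 of 3456756 = 2304504; 2,304,504 required, 2,304,504 in favor — approved.

Not approved — the Class I shares did not give the required vote.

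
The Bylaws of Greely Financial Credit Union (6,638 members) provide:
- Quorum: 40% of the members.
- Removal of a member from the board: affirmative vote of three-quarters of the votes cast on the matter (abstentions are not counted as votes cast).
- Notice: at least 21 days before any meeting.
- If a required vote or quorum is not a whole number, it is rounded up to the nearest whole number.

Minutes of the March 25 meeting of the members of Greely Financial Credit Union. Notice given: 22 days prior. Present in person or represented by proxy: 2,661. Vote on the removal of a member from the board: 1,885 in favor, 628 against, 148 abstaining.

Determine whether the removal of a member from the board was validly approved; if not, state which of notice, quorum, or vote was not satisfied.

Valid — all requirements satisfied.

Notice: 22 days given; 21 required. Satisfied.
Quorum: 40% of 6,638 = 2,655.20, rounded up to 2,656; 2,661 present. Satisfied.
Vote: requires three-fourths of the votes cast (2,661 − 148 abstaining = 2,513); 3/4 of 2513 = 1884.75, rounded up to 1885, so 1,885 needed; 1,885 in favor. Satisfied.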